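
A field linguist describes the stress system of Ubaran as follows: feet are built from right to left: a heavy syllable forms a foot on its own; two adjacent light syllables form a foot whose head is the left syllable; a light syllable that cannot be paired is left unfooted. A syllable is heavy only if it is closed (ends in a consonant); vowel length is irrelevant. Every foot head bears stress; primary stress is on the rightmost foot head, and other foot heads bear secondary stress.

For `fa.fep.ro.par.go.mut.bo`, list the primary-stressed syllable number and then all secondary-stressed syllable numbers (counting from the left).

primary 6, secondary 2, 4

Weights: 1 fa L, 2 fep H, 3 ro L, 4 par H, 5 go L, 6 mut H, 7 bo L.
Parse right to left (heavy = foot alone; LL = one foot; stranded L unfooted): fa (ˈfep) ro (ˈpar) go (ˈmut) bo.
Foot heads: 2, 4, 6.
Primary stress on the rightmost head = syllable 6.
Secondary stress on 2, 4: fa.ˌfep.ro.ˌpar.go.ˈmut.bo.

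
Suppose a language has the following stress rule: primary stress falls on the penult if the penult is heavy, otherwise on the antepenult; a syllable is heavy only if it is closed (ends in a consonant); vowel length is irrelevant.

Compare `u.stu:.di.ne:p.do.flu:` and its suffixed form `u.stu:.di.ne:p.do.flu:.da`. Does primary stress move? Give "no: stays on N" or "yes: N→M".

yes: 4→5

Base `u.stu:.di.ne:p.do.flu:` (6 syllables):
  Weights: 4 ne:p H, 5 do L, 6 flu: L.
  The penult (syllable 5, do) is light, so stress falls on the antepenult (syllable 4, ne:p).
  → primary stress on syllable 4.
Suffixed `u.stu:.di.ne:p.do.flu:.da` (7 syllables):
  Weights: 5 do L, 6 flu: L, 7 da L.
  The penult (syllable 6, flu:) is light, so stress falls on the antepenult (syllable 5, do).
  → primary stress on syllable 5.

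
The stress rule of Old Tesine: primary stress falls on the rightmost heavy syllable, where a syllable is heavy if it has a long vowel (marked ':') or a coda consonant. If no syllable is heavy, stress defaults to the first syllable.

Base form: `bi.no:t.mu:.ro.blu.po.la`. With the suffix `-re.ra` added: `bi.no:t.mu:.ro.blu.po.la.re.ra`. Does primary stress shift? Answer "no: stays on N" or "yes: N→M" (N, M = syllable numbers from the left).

Base `bi.no:t.mu:.ro.blu.po.la` (7 syllables):
  Weights: 1 bi L, 2 no:t H, 3 mu: H, 4 ro L, 5 blu L, 6 po L, 7 la L.
  Heavy syllables in the domain: 2, 3. The rightmost is syllable 3 (mu:).
  → primary stress on syllable 3.
Suffixed `bi.no:t.mu:.ro.blu.po.la.re.ra` (9 syllables):
  Weights: 1 bi L, 2 no:t H, 3 mu: H, 4 ro L, 5 blu L, 6 po L, 7 la L, 8 re L, 9 ra L.
  Heavy syllables in the domain: 2, 3. The rightmost is syllable 3 (mu:).
  → primary stress on syllable 3.

no: stays on 3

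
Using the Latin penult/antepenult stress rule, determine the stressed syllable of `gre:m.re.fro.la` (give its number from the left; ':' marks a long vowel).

Classical Latin: stress the penult if heavy (long vowel or closed), else the antepenult.
Weights: 2 re L, 3 fro L, 4 la L.
The penult (syllable 3, fro) is light, so stress falls on the antepenult (syllable 2, re).
Stress on syllable 2: gre:m.ˈre.fro.la.

2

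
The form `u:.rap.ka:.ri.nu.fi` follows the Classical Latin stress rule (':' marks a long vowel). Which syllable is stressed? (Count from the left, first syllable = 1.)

Classical Latin: stress the penult if heavy (long vowel or closed), else the antepenult.
Weights: 4 ri L, 5 nu L, 6 fi L.
The penult (syllable 5, nu) is light, so stress falls on the antepenult (syllable 4, ri).
Stress on syllable 4: u:.rap.ka:.ˈri.nu.fi.

4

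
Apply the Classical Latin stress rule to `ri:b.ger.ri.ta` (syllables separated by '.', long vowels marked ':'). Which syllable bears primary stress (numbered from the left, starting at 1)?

Classical Latin: stress the penult if heavy (long vowel or closed), else the antepenult.
Weights: 2 ger H, 3 ri L, 4 ta L.
The penult (syllable 3, ri) is light, so stress falls on the antepenult (syllable 2, ger).
Stress on syllable 2: ri:b.ˈger.ri.ta.

2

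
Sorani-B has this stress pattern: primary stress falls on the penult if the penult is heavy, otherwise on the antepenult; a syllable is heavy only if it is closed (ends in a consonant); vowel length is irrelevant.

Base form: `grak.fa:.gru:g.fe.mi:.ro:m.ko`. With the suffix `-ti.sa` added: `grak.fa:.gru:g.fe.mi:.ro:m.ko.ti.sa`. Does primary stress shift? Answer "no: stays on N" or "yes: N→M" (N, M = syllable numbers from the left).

yes: 6→7

Base `grak.fa:.gru:g.fe.mi:.ro:m.ko` (7 syllables):
  Weights: 5 mi: L, 6 ro:m H, 7 ko L.
  The penult (syllable 6, ro:m) is heavy, so it takes stress.
  → primary stress on syllable 6.
Suffixed `grak.fa:.gru:g.fe.mi:.ro:m.ko.ti.sa` (9 syllables):
  Weights: 7 ko L, 8 ti L, 9 sa L.
  The penult (syllable 8, ti) is light, so stress falls on the antepenult (syllable 7, ko).
  → primary stress on syllable 7.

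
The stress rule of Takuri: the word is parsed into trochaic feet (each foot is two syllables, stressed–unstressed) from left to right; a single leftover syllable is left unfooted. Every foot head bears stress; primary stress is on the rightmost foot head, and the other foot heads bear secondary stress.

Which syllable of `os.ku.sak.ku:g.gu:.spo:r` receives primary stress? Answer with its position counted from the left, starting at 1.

5

Parse left to right into trochaic (ˈσσ) feet: (ˈos.ku) (ˈsak.ku:g) (ˈgu:.spo:r).
Foot heads (stressed positions): 1, 3, 5.
End Rule Rightmost: primary stress on the rightmost head = syllable 5.
Primary stress: syllable 5 → os.ku.sak.ku:g.ˈgu:.spo:r.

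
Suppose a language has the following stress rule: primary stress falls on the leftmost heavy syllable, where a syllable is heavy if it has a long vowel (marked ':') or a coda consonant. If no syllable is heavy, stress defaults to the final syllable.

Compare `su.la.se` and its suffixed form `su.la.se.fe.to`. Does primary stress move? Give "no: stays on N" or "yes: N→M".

yes: 3→5

Base `su.la.se` (3 syllables):
  Weights: 1 su L, 2 la L, 3 se L.
  No heavy syllable in the domain; default to the final syllable = syllable 3.
  → primary stress on syllable 3.
Suffixed `su.la.se.fe.to` (5 syllables):
  Weights: 1 su L, 2 la L, 3 se L, 4 fe L, 5 to L.
  No heavy syllable in the domain; default to the final syllable = syllable 5.
  → primary stress on syllable 5.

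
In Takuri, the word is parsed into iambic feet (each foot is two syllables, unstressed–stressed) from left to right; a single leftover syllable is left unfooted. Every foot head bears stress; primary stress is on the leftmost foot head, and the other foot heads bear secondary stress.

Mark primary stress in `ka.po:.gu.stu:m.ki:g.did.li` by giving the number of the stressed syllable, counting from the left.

2

Parse left to right into iambic (σˈσ) feet: (ka.ˈpo:) (gu.ˈstu:m) (ki:g.ˈdid) li. Syllable 7 is left unfooted.
Foot heads (stressed positions): 2, 4, 6.
End Rule Leftmost: primary stress on the leftmost head = syllable 2.
Primary stress: syllable 2 → ka.ˈpo:.gu.stu:m.ki:g.did.li.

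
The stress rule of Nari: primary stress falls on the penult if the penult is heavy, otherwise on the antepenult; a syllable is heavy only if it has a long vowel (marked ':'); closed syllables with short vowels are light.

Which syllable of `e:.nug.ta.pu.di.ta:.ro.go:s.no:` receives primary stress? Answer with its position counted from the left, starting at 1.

8

Weights: 7 ro L, 8 go:s H, 9 no: H.
The penult (syllable 8, go:s) is heavy, so it takes stress.
Primary stress: syllable 8 → e:.nug.ta.pu.di.ta:.ro.ˈgo:s.no:.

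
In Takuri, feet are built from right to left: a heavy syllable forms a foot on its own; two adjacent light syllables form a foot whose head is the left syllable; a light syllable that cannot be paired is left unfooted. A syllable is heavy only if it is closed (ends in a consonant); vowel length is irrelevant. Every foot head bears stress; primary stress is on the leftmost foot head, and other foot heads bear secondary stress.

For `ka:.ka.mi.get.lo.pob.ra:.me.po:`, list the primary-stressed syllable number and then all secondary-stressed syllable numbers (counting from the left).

primary 2, secondary 4, 6, 8

Weights: 1 ka: L, 2 ka L, 3 mi L, 4 get H, 5 lo L, 6 pob H, 7 ra: L, 8 me L, 9 po: L.
Parse right to left (heavy = foot alone; LL = one foot; stranded L unfooted): ka: (ˈka.mi) (ˈget) lo (ˈpob) ra: (ˈme.po:).
Foot heads: 2, 4, 6, 8.
Primary stress on the leftmost head = syllable 2.
Secondary stress on 4, 6, 8: ka:.ˈka.mi.ˌget.lo.ˌpob.ra:.ˌme.po:.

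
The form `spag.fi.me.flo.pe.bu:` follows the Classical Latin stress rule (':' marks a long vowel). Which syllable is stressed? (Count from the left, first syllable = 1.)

Classical Latin: stress the penult if heavy (long vowel or closed), else the antepenult.
Weights: 4 flo L, 5 pe L, 6 bu: H.
The penult (syllable 5, pe) is light, so stress falls on the antepenult (syllable 4, flo).
Stress on syllable 4: spag.fi.me.ˈflo.pe.bu:.

4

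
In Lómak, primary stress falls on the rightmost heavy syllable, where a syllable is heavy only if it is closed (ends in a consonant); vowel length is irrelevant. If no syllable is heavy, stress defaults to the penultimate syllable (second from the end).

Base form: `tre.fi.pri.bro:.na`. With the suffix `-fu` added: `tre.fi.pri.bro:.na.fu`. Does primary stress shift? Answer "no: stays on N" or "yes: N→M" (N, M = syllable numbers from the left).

Base `tre.fi.pri.bro:.na` (5 syllables):
  Weights: 1 tre L, 2 fi L, 3 pri L, 4 bro: L, 5 na L.
  No heavy syllable in the domain; default to the penultimate syllable (second from the end) = syllable 4.
  → primary stress on syllable 4.
Suffixed `tre.fi.pri.bro:.na.fu` (6 syllables):
  Weights: 1 tre L, 2 fi L, 3 pri L, 4 bro: L, 5 na L, 6 fu L.
  No heavy syllable in the domain; default to the penultimate syllable (second from the end) = syllable 5.
  → primary stress on syllable 5.

yes: 4→5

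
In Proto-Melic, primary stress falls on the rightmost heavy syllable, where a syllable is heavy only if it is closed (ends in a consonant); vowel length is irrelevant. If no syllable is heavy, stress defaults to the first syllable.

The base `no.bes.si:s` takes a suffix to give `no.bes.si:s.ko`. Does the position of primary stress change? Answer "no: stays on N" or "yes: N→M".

Base `no.bes.si:s` (3 syllables):
  Weights: 1 no L, 2 bes H, 3 si:s H.
  Heavy syllables in the domain: 2, 3. The rightmost is syllable 3 (si:s).
  → primary stress on syllable 3.
Suffixed `no.bes.si:s.ko` (4 syllables):
  Weights: 1 no L, 2 bes H, 3 si:s H, 4 ko L.
  Heavy syllables in the domain: 2, 3. The rightmost is syllable 3 (si:s).
  → primary stress on syllable 3.

no: stays on 3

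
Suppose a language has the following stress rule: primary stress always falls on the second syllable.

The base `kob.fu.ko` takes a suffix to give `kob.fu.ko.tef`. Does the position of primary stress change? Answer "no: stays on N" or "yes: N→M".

no: stays on 2

Base `kob.fu.ko` (3 syllables):
  The word has 3 syllables; the second syllable is syllable 2 (fu).
  → primary stress on syllable 2.
Suffixed `kob.fu.ko.tef` (4 syllables):
  The word has 4 syllables; the second syllable is syllable 2 (fu).
  → primary stress on syllable 2.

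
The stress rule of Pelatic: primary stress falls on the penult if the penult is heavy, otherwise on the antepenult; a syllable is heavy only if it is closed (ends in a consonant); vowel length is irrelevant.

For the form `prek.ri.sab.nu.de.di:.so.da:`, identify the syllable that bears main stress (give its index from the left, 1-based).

Weights: 6 di: L, 7 so L, 8 da: L.
The penult (syllable 7, so) is light, so stress falls on the antepenult (syllable 6, di:).
Primary stress: syllable 6 → prek.ri.sab.nu.de.ˈdi:.so.da:.

6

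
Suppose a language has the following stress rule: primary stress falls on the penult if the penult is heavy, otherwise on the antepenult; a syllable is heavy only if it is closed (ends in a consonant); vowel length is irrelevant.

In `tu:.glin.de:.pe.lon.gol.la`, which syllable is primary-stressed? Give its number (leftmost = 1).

Weights: 5 lon H, 6 gol H, 7 la L.
The penult (syllable 6, gol) is heavy, so it takes stress.
Primary stress: syllable 6 → tu:.glin.de:.pe.lon.ˈgol.la.

6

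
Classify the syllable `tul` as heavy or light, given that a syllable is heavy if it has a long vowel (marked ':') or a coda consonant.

`tul`: short vowel, closed (coda /l/). Closed → heavy.

heavy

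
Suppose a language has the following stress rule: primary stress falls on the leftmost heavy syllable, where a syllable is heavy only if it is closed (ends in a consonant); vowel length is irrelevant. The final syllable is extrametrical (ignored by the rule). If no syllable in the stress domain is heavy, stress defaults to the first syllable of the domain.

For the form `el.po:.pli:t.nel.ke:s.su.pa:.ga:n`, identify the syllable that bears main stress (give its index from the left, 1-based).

1

The final syllable (8, ga:n) is extrametrical; the stress domain is syllables 1–7.
Weights: 1 el H, 2 po: L, 3 pli:t H, 4 nel H, 5 ke:s H, 6 su L, 7 pa: L.
Heavy syllables in the domain: 1, 3, 4, 5. The leftmost is syllable 1 (el).
Primary stress: syllable 1 → ˈel.po:.pli:t.nel.ke:s.su.pa:.ga:n.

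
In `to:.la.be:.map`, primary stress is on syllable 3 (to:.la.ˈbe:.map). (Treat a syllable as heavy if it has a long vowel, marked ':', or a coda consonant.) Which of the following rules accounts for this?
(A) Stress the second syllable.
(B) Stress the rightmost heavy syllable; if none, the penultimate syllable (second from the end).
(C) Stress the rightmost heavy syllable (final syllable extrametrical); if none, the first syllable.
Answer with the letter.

Rule A → syllable 2 (observed: 3).
Rule B → syllable 4 (observed: 3).
Rule C → syllable 3 ✓.

C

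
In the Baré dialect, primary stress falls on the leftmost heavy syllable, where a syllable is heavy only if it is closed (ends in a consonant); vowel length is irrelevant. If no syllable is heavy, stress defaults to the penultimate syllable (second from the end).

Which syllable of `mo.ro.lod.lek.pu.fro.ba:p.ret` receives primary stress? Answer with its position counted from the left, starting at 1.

Weights: 1 mo L, 2 ro L, 3 lod H, 4 lek H, 5 pu L, 6 fro L, 7 ba:p H, 8 ret H.
Heavy syllables in the domain: 3, 4, 7, 8. The leftmost is syllable 3 (lod).
Primary stress: syllable 3 → mo.ro.ˈlod.lek.pu.fro.ba:p.ret.

3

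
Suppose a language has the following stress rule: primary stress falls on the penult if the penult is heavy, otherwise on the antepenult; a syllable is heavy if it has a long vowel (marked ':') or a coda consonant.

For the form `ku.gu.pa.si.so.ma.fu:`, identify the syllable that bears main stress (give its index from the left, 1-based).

5

Weights: 5 so L, 6 ma L, 7 fu: H.
The penult (syllable 6, ma) is light, so stress falls on the antepenult (syllable 5, so).
Primary stress: syllable 5 → ku.gu.pa.si.ˈso.ma.fu:.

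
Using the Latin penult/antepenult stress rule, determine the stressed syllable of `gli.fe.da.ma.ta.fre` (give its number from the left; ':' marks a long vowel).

Classical Latin: stress the penult if heavy (long vowel or closed), else the antepenult.
Weights: 4 ma L, 5 ta L, 6 fre L.
The penult (syllable 5, ta) is light, so stress falls on the antepenult (syllable 4, ma).
Stress on syllable 4: gli.fe.da.ˈma.ta.fre.

4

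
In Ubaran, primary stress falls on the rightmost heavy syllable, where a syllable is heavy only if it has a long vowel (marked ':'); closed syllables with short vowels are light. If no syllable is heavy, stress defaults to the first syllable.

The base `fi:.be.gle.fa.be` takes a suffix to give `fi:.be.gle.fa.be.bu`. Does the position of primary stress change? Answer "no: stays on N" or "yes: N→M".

no: stays on 1

Base `fi:.be.gle.fa.be` (5 syllables):
  Weights: 1 fi: H, 2 be L, 3 gle L, 4 fa L, 5 be L.
  Heavy syllables in the domain: 1. The rightmost is syllable 1 (fi:).
  → primary stress on syllable 1.
Suffixed `fi:.be.gle.fa.be.bu` (6 syllables):
  Weights: 1 fi: H, 2 be L, 3 gle L, 4 fa L, 5 be L, 6 bu L.
  Heavy syllables in the domain: 1. The rightmost is syllable 1 (fi:).
  → primary stress on syllable 1.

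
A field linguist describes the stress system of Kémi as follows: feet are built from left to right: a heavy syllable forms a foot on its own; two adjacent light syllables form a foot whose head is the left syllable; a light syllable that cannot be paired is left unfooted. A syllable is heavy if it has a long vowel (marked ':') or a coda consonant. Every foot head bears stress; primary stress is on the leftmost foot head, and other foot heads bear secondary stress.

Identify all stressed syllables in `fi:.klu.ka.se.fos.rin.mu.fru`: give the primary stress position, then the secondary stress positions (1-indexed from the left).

primary 1, secondary 2, 5, 6, 7

Weights: 1 fi: H, 2 klu L, 3 ka L, 4 se L, 5 fos H, 6 rin H, 7 mu L, 8 fru L.
Parse left to right (heavy = foot alone; LL = one foot; stranded L unfooted): (ˈfi:) (ˈklu.ka) se (ˈfos) (ˈrin) (ˈmu.fru).
Foot heads: 1, 2, 5, 6, 7.
Primary stress on the leftmost head = syllable 1.
Secondary stress on 2, 5, 6, 7: ˈfi:.ˌklu.ka.se.ˌfos.ˌrin.ˌmu.fru.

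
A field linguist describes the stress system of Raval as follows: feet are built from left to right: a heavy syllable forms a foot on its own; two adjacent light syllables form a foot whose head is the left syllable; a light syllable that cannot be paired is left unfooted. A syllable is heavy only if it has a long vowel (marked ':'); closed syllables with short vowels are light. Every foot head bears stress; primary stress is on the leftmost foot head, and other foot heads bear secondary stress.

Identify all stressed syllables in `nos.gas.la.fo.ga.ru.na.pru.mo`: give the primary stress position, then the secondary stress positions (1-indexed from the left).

Weights: 1 nos L, 2 gas L, 3 la L, 4 fo L, 5 ga L, 6 ru L, 7 na L, 8 pru L, 9 mo L.
Parse left to right (heavy = foot alone; LL = one foot; stranded L unfooted): (ˈnos.gas) (ˈla.fo) (ˈga.ru) (ˈna.pru) mo.
Foot heads: 1, 3, 5, 7.
Primary stress on the leftmost head = syllable 1.
Secondary stress on 3, 5, 7: ˈnos.gas.ˌla.fo.ˌga.ru.ˌna.pru.mo.

primary 1, secondary 3, 5, 7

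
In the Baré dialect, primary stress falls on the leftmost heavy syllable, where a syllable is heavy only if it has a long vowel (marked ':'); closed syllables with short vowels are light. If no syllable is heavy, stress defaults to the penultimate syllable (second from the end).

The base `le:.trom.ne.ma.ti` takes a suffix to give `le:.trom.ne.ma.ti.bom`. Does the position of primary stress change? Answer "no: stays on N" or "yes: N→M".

Base `le:.trom.ne.ma.ti` (5 syllables):
  Weights: 1 le: H, 2 trom L, 3 ne L, 4 ma L, 5 ti L.
  Heavy syllables in the domain: 1. The leftmost is syllable 1 (le:).
  → primary stress on syllable 1.
Suffixed `le:.trom.ne.ma.ti.bom` (6 syllables):
  Weights: 1 le: H, 2 trom L, 3 ne L, 4 ma L, 5 ti L, 6 bom L.
  Heavy syllables in the domain: 1. The leftmost is syllable 1 (le:).
  → primary stress on syllable 1.

no: stays on 1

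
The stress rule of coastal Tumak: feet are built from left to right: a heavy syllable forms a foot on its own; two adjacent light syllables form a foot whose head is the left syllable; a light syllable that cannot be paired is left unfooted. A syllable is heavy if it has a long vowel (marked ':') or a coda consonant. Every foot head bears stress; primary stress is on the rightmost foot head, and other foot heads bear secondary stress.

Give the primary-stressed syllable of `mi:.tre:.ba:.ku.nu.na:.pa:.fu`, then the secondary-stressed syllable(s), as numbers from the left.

Weights: 1 mi: H, 2 tre: H, 3 ba: H, 4 ku L, 5 nu L, 6 na: H, 7 pa: H, 8 fu L.
Parse left to right (heavy = foot alone; LL = one foot; stranded L unfooted): (ˈmi:) (ˈtre:) (ˈba:) (ˈku.nu) (ˈna:) (ˈpa:) fu.
Foot heads: 1, 2, 3, 4, 6, 7.
Primary stress on the rightmost head = syllable 7.
Secondary stress on 1, 2, 3, 4, 6: ˌmi:.ˌtre:.ˌba:.ˌku.nu.ˌna:.ˈpa:.fu.

primary 7, secondary 1, 2, 3, 4, 6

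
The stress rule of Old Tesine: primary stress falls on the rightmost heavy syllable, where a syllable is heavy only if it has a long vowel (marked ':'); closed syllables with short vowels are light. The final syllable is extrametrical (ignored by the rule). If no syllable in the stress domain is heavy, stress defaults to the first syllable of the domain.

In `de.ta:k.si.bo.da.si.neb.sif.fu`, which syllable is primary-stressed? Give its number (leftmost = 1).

2

The final syllable (9, fu) is extrametrical; the stress domain is syllables 1–8.
Weights: 1 de L, 2 ta:k H, 3 si L, 4 bo L, 5 da L, 6 si L, 7 neb L, 8 sif L.
Heavy syllables in the domain: 2. The rightmost is syllable 2 (ta:k).
Primary stress: syllable 2 → de.ˈta:k.si.bo.da.si.neb.sif.fu.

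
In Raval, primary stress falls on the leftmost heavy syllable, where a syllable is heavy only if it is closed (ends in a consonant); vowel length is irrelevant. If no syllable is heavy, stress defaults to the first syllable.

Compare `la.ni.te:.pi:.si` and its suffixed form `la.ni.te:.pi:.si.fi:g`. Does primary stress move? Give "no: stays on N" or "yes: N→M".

yes: 1→6

Base `la.ni.te:.pi:.si` (5 syllables):
  Weights: 1 la L, 2 ni L, 3 te: L, 4 pi: L, 5 si L.
  No heavy syllable in the domain; default to the first syllable = syllable 1.
  → primary stress on syllable 1.
Suffixed `la.ni.te:.pi:.si.fi:g` (6 syllables):
  Weights: 1 la L, 2 ni L, 3 te: L, 4 pi: L, 5 si L, 6 fi:g H.
  Heavy syllables in the domain: 6. The leftmost is syllable 6 (fi:g).
  → primary stress on syllable 6.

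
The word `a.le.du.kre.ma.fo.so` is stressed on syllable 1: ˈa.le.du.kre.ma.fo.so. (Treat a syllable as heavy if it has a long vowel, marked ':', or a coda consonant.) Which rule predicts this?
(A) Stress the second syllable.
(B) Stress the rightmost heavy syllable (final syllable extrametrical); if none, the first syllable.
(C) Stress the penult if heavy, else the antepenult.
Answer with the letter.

Rule A → syllable 2 (observed: 1).
Rule B → syllable 1 ✓.
Rule C → syllable 5 (observed: 1).

B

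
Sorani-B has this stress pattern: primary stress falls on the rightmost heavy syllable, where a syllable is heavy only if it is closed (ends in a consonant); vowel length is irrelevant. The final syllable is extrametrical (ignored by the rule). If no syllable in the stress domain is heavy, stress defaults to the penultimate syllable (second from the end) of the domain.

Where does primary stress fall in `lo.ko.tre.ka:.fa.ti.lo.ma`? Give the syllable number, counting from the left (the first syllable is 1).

The final syllable (8, ma) is extrametrical; the stress domain is syllables 1–7.
Weights: 1 lo L, 2 ko L, 3 tre L, 4 ka: L, 5 fa L, 6 ti L, 7 lo L.
No heavy syllable in the domain; default to the penultimate syllable (second from the end) of the domain = syllable 6.
Primary stress: syllable 6 → lo.ko.tre.ka:.fa.ˈti.lo.ma.

6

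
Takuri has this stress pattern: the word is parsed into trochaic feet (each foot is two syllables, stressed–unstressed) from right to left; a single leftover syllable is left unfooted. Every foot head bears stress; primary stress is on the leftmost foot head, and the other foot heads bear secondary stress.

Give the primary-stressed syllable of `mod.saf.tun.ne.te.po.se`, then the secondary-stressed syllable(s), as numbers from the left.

Parse right to left into trochaic (ˈσσ) feet: mod (ˈsaf.tun) (ˈne.te) (ˈpo.se). Syllable 1 is left unfooted.
Foot heads (stressed positions): 2, 4, 6.
End Rule Leftmost: primary stress on the leftmost head = syllable 2.
Secondary stress on 4, 6: mod.ˈsaf.tun.ˌne.te.ˌpo.se.

primary 2, secondary 4, 6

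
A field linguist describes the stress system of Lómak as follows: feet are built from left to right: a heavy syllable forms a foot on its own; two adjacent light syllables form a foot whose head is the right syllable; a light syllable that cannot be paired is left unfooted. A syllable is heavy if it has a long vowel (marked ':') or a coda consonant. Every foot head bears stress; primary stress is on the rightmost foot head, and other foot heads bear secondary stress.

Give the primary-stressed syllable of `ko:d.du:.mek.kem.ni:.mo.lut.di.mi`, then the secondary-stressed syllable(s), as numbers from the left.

Weights: 1 ko:d H, 2 du: H, 3 mek H, 4 kem H, 5 ni: H, 6 mo L, 7 lut H, 8 di L, 9 mi L.
Parse left to right (heavy = foot alone; LL = one foot; stranded L unfooted): (ˈko:d) (ˈdu:) (ˈmek) (ˈkem) (ˈni:) mo (ˈlut) (di.ˈmi).
Foot heads: 1, 2, 3, 4, 5, 7, 9.
Primary stress on the rightmost head = syllable 9.
Secondary stress on 1, 2, 3, 4, 5, 7: ˌko:d.ˌdu:.ˌmek.ˌkem.ˌni:.mo.ˌlut.di.ˈmi.

primary 9, secondary 1, 2, 3, 4, 5, 7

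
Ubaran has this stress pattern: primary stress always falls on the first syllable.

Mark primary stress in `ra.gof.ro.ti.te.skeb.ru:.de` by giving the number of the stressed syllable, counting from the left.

1

The word has 8 syllables; the first syllable is syllable 1 (ra).
Primary stress: syllable 1 → ˈra.gof.ro.ti.te.skeb.ru:.de.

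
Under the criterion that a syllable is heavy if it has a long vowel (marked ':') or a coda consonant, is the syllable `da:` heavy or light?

`da:`: long vowel, open (no coda). Long vowel → heavy.

heavy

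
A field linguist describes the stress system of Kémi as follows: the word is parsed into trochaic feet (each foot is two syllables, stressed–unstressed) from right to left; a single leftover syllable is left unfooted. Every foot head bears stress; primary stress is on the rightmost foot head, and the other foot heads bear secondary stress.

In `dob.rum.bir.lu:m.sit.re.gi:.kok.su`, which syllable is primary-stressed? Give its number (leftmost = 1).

8

Parse right to left into trochaic (ˈσσ) feet: dob (ˈrum.bir) (ˈlu:m.sit) (ˈre.gi:) (ˈkok.su). Syllable 1 is left unfooted.
Foot heads (stressed positions): 2, 4, 6, 8.
End Rule Rightmost: primary stress on the rightmost head = syllable 8.
Primary stress: syllable 8 → dob.rum.bir.lu:m.sit.re.gi:.ˈkok.su.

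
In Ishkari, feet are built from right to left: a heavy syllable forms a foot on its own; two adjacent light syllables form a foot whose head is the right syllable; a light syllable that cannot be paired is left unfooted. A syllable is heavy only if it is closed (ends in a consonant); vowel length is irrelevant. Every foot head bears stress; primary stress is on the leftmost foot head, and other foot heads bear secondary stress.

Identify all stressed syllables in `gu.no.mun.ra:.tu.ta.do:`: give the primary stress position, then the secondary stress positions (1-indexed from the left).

Weights: 1 gu L, 2 no L, 3 mun H, 4 ra: L, 5 tu L, 6 ta L, 7 do: L.
Parse right to left (heavy = foot alone; LL = one foot; stranded L unfooted): (gu.ˈno) (ˈmun) (ra:.ˈtu) (ta.ˈdo:).
Foot heads: 2, 3, 5, 7.
Primary stress on the leftmost head = syllable 2.
Secondary stress on 3, 5, 7: gu.ˈno.ˌmun.ra:.ˌtu.ta.ˌdo:.

primary 2, secondary 3, 5, 7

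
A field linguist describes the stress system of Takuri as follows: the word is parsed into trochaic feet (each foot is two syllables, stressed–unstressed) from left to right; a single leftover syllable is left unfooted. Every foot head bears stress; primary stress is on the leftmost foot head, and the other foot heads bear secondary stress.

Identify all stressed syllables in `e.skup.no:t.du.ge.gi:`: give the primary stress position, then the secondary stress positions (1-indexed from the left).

primary 1, secondary 3, 5

Parse left to right into trochaic (ˈσσ) feet: (ˈe.skup) (ˈno:t.du) (ˈge.gi:).
Foot heads (stressed positions): 1, 3, 5.
End Rule Leftmost: primary stress on the leftmost head = syllable 1.
Secondary stress on 3, 5: ˈe.skup.ˌno:t.du.ˌge.gi:.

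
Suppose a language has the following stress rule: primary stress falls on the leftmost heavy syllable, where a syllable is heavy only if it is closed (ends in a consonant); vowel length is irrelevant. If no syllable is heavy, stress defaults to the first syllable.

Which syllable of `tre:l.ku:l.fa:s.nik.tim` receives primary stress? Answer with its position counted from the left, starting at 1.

1

Weights: 1 tre:l H, 2 ku:l H, 3 fa:s H, 4 nik H, 5 tim H.
Heavy syllables in the domain: 1, 2, 3, 4, 5. The leftmost is syllable 1 (tre:l).
Primary stress: syllable 1 → ˈtre:l.ku:l.fa:s.nik.tim.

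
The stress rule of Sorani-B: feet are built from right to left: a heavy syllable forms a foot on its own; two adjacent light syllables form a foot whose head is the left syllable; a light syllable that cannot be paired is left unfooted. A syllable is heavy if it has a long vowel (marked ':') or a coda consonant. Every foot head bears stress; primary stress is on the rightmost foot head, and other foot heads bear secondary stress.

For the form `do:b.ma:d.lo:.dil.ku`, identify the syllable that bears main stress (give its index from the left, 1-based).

Weights: 1 do:b H, 2 ma:d H, 3 lo: H, 4 dil H, 5 ku L.
Parse right to left (heavy = foot alone; LL = one foot; stranded L unfooted): (ˈdo:b) (ˈma:d) (ˈlo:) (ˈdil) ku.
Foot heads: 1, 2, 3, 4.
Primary stress on the rightmost head = syllable 4.
Primary stress: syllable 4 → do:b.ma:d.lo:.ˈdil.ku.

4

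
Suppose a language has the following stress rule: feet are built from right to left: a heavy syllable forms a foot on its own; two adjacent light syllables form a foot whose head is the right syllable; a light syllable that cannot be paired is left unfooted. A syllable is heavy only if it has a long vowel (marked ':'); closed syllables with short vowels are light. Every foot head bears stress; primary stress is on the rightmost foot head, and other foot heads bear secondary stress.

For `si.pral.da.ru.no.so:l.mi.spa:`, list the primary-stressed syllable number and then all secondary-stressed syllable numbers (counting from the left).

Weights: 1 si L, 2 pral L, 3 da L, 4 ru L, 5 no L, 6 so:l H, 7 mi L, 8 spa: H.
Parse right to left (heavy = foot alone; LL = one foot; stranded L unfooted): si (pral.ˈda) (ru.ˈno) (ˈso:l) mi (ˈspa:).
Foot heads: 3, 5, 6, 8.
Primary stress on the rightmost head = syllable 8.
Secondary stress on 3, 5, 6: si.pral.ˌda.ru.ˌno.ˌso:l.mi.ˈspa:.

primary 8, secondary 3, 5, 6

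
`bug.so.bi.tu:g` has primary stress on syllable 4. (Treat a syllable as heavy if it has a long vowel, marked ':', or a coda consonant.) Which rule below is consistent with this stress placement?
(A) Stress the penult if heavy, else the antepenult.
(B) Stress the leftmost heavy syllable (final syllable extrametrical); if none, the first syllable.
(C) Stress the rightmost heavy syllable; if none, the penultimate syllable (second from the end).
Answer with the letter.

Rule A → syllable 2 (observed: 4).
Rule B → syllable 1 (observed: 4).
Rule C → syllable 4 ✓.

C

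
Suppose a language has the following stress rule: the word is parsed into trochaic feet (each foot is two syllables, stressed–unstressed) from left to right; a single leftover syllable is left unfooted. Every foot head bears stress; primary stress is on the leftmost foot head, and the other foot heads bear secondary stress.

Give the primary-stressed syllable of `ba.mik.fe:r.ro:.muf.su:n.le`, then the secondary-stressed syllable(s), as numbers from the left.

Parse left to right into trochaic (ˈσσ) feet: (ˈba.mik) (ˈfe:r.ro:) (ˈmuf.su:n) le. Syllable 7 is left unfooted.
Foot heads (stressed positions): 1, 3, 5.
End Rule Leftmost: primary stress on the leftmost head = syllable 1.
Secondary stress on 3, 5: ˈba.mik.ˌfe:r.ro:.ˌmuf.su:n.le.

primary 1, secondary 3, 5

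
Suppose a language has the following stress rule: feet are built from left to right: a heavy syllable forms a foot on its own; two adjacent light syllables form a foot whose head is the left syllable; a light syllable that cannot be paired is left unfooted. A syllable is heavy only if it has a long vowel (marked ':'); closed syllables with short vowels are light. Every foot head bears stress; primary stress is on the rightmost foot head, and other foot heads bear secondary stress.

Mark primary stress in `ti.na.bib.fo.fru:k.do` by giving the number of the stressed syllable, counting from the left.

Weights: 1 ti L, 2 na L, 3 bib L, 4 fo L, 5 fru:k H, 6 do L.
Parse left to right (heavy = foot alone; LL = one foot; stranded L unfooted): (ˈti.na) (ˈbib.fo) (ˈfru:k) do.
Foot heads: 1, 3, 5.
Primary stress on the rightmost head = syllable 5.
Primary stress: syllable 5 → ti.na.bib.fo.ˈfru:k.do.

5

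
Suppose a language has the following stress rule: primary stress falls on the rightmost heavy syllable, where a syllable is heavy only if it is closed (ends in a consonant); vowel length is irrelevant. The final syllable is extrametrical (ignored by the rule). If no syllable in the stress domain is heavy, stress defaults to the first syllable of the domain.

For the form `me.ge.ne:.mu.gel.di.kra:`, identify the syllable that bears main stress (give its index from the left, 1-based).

5

The final syllable (7, kra:) is extrametrical; the stress domain is syllables 1–6.
Weights: 1 me L, 2 ge L, 3 ne: L, 4 mu L, 5 gel H, 6 di L.
Heavy syllables in the domain: 5. The rightmost is syllable 5 (gel).
Primary stress: syllable 5 → me.ge.ne:.mu.ˈgel.di.kra:.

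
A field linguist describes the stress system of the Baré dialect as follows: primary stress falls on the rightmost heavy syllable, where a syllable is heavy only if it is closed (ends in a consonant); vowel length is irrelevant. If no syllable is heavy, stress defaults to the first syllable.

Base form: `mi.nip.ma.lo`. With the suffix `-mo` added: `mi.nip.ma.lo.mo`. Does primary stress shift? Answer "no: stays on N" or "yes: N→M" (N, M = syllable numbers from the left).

no: stays on 2

Base `mi.nip.ma.lo` (4 syllables):
  Weights: 1 mi L, 2 nip H, 3 ma L, 4 lo L.
  Heavy syllables in the domain: 2. The rightmost is syllable 2 (nip).
  → primary stress on syllable 2.
Suffixed `mi.nip.ma.lo.mo` (5 syllables):
  Weights: 1 mi L, 2 nip H, 3 ma L, 4 lo L, 5 mo L.
  Heavy syllables in the domain: 2. The rightmost is syllable 2 (nip).
  → primary stress on syllable 2.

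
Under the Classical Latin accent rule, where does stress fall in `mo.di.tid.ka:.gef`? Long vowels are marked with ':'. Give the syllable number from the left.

Classical Latin: stress the penult if heavy (long vowel or closed), else the antepenult.
Weights: 3 tid H, 4 ka: H, 5 gef H.
The penult (syllable 4, ka:) is heavy, so it takes stress.
Stress on syllable 4: mo.di.tid.ˈka:.gef.

4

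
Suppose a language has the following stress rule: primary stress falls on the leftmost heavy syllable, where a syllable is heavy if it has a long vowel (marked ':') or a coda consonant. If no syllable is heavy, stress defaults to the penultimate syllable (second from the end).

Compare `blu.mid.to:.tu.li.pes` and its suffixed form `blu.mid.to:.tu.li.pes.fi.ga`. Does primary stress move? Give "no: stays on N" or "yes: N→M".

no: stays on 2

Base `blu.mid.to:.tu.li.pes` (6 syllables):
  Weights: 1 blu L, 2 mid H, 3 to: H, 4 tu L, 5 li L, 6 pes H.
  Heavy syllables in the domain: 2, 3, 6. The leftmost is syllable 2 (mid).
  → primary stress on syllable 2.
Suffixed `blu.mid.to:.tu.li.pes.fi.ga` (8 syllables):
  Weights: 1 blu L, 2 mid H, 3 to: H, 4 tu L, 5 li L, 6 pes H, 7 fi L, 8 ga L.
  Heavy syllables in the domain: 2, 3, 6. The leftmost is syllable 2 (mid).
  → primary stress on syllable 2.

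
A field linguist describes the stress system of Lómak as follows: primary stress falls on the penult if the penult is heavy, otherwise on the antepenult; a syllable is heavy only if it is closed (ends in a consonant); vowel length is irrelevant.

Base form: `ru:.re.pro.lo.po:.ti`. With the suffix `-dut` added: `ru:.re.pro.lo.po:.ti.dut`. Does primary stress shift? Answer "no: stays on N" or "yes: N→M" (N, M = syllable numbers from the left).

yes: 4→5

Base `ru:.re.pro.lo.po:.ti` (6 syllables):
  Weights: 4 lo L, 5 po: L, 6 ti L.
  The penult (syllable 5, po:) is light, so stress falls on the antepenult (syllable 4, lo).
  → primary stress on syllable 4.
Suffixed `ru:.re.pro.lo.po:.ti.dut` (7 syllables):
  Weights: 5 po: L, 6 ti L, 7 dut H.
  The penult (syllable 6, ti) is light, so stress falls on the antepenult (syllable 5, po:).
  → primary stress on syllable 5.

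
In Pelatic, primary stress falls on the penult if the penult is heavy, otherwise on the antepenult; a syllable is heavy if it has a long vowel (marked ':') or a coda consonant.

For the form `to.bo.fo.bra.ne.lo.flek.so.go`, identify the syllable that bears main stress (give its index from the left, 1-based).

Weights: 7 flek H, 8 so L, 9 go L.
The penult (syllable 8, so) is light, so stress falls on the antepenult (syllable 7, flek).
Primary stress: syllable 7 → to.bo.fo.bra.ne.lo.ˈflek.so.go.

7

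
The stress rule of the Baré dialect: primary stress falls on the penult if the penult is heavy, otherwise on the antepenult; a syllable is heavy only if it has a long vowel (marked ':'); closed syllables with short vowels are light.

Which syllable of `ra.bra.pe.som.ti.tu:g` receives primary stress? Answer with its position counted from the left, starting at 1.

4

Weights: 4 som L, 5 ti L, 6 tu:g H.
The penult (syllable 5, ti) is light, so stress falls on the antepenult (syllable 4, som).
Primary stress: syllable 4 → ra.bra.pe.ˈsom.ti.tu:g.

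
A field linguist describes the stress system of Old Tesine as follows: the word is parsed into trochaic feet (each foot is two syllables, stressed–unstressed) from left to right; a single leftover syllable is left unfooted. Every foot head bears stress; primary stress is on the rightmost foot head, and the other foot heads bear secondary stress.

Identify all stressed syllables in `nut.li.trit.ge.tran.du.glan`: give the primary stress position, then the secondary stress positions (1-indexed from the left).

primary 5, secondary 1, 3

Parse left to right into trochaic (ˈσσ) feet: (ˈnut.li) (ˈtrit.ge) (ˈtran.du) glan. Syllable 7 is left unfooted.
Foot heads (stressed positions): 1, 3, 5.
End Rule Rightmost: primary stress on the rightmost head = syllable 5.
Secondary stress on 1, 3: ˌnut.li.ˌtrit.ge.ˈtran.du.glan.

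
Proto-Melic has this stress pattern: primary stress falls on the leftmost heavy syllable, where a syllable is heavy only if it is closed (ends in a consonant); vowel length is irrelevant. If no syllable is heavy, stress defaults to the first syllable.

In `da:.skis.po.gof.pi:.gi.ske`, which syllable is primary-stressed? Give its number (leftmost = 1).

Weights: 1 da: L, 2 skis H, 3 po L, 4 gof H, 5 pi: L, 6 gi L, 7 ske L.
Heavy syllables in the domain: 2, 4. The leftmost is syllable 2 (skis).
Primary stress: syllable 2 → da:.ˈskis.po.gof.pi:.gi.ske.

2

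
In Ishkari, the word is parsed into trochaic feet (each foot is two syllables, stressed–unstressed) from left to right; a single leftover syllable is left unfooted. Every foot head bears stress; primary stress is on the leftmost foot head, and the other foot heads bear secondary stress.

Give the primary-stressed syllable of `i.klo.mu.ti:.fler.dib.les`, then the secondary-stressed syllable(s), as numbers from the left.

primary 1, secondary 3, 5

Parse left to right into trochaic (ˈσσ) feet: (ˈi.klo) (ˈmu.ti:) (ˈfler.dib) les. Syllable 7 is left unfooted.
Foot heads (stressed positions): 1, 3, 5.
End Rule Leftmost: primary stress on the leftmost head = syllable 1.
Secondary stress on 3, 5: ˈi.klo.ˌmu.ti:.ˌfler.dib.les.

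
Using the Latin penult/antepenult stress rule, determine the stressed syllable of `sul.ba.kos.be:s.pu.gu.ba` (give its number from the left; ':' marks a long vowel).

5

Classical Latin: stress the penult if heavy (long vowel or closed), else the antepenult.
Weights: 5 pu L, 6 gu L, 7 ba L.
The penult (syllable 6, gu) is light, so stress falls on the antepenult (syllable 5, pu).
Stress on syllable 5: sul.ba.kos.be:s.ˈpu.gu.ba.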